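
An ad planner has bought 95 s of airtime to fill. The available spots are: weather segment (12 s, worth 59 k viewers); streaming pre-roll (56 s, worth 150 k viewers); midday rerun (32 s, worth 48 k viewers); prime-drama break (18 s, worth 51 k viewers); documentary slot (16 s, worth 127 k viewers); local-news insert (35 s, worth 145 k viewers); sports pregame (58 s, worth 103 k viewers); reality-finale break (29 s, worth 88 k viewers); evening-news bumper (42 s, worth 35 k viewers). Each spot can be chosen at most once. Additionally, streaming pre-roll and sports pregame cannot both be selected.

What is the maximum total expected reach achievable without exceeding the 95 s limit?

419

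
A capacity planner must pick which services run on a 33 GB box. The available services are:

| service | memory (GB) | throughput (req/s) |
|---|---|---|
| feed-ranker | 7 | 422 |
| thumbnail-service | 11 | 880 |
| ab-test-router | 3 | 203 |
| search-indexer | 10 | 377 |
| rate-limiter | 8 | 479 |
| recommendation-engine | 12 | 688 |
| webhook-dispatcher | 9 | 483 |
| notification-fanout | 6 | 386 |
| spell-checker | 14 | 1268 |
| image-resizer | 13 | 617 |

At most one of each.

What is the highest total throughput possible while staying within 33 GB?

2627

Density check — spell-checker 90.57, thumbnail-service 80.00, ab-test-router 67.67 are the best per GB.
Greedy by ratio would take thumbnail-service + ab-test-router + spell-checker: 28 GB used, total 2351.
The 3 GB tied up in ab-test-router is better spent on rate-limiter — total rises to 2627 (33 GB).
Next best is feed-ranker + thumbnail-service + spell-checker at 2570 (32 GB) — short by 57.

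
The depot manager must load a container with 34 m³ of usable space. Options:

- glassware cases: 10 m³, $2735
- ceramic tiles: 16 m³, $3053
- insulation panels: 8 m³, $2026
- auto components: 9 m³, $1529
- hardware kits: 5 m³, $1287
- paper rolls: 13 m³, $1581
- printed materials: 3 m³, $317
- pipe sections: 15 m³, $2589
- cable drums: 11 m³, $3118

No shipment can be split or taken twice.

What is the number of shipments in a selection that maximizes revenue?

4

Best achievable revenue is 9166.
For example glassware cases + insulation panels + hardware kits + cable drums achieves it, using 34 m³.
Every optimal selection uses 4 shipments.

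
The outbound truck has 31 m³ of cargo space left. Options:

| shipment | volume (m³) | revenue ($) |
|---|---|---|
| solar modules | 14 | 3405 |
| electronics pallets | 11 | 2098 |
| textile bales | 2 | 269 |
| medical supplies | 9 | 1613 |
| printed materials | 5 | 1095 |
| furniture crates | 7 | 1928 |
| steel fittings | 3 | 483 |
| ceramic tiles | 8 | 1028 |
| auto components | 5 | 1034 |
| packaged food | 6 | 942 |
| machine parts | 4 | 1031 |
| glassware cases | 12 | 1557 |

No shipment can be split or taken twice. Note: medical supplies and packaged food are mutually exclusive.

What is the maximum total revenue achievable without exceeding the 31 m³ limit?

By revenue per m³: furniture crates 275.43, machine parts 257.75, solar modules 243.21 lead.
The ratio heuristic lands on solar modules + printed materials + furniture crates + machine parts (7459) but leaves 1 m³ idle.
Replace machine parts with auto components: the trade gains 3 net, giving 7462 at 31 m³.
An exhaustive check of the 4096 subsets confirms 7462.

7462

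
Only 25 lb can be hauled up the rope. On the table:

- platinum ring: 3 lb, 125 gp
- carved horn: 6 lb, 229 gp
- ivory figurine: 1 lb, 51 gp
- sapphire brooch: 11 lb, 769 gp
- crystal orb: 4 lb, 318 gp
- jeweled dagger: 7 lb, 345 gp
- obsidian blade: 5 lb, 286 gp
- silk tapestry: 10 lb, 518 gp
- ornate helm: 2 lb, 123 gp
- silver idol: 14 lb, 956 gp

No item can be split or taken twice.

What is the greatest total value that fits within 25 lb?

1725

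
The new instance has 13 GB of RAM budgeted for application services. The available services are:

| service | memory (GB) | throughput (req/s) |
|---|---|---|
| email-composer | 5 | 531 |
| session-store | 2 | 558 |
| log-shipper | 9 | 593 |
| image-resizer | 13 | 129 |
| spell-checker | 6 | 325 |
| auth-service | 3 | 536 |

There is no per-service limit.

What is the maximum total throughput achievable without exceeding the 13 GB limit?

3348

By throughput per GB: session-store 279.00, auth-service 178.67, email-composer 106.20, log-shipper 65.89 lead.
Best packing: 6×session-store — 12 GB, 3348 total.
Every other selection either busts 13 GB or fails to beat 3348.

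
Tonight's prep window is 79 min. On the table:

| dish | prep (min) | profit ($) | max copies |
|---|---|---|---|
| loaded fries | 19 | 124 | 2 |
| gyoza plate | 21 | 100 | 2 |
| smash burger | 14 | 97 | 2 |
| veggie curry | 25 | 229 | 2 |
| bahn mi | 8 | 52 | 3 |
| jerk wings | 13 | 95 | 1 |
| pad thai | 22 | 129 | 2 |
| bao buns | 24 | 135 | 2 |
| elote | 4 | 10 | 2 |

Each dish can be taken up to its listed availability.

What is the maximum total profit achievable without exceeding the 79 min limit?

657

Ranking by ratio (profit/min): veggie curry 9.16, jerk wings 7.31, smash burger 6.93.
Filling by ratio: smash burger + 2×veggie curry + jerk wings for 650, with 2 min left unused.
The 14 min tied up in smash burger is better spent on 2×bahn mi — total rises to 657 (79 min).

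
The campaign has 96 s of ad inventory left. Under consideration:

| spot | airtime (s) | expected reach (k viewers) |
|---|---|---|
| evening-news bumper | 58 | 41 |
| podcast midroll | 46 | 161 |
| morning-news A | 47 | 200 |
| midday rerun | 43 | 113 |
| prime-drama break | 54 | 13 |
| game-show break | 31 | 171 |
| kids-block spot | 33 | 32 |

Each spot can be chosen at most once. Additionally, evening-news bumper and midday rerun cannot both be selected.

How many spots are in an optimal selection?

2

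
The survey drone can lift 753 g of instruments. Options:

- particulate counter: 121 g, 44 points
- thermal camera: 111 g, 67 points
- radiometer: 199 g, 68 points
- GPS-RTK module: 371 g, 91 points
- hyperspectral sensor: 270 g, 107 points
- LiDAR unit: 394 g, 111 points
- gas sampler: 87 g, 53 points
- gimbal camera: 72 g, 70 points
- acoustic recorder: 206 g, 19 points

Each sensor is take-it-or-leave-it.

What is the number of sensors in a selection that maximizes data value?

5

Best achievable data value is 365.
thermal camera + radiometer + hyperspectral sensor + gas sampler + gimbal camera hits 365 at 739 g.
Every optimal selection uses 5 sensors.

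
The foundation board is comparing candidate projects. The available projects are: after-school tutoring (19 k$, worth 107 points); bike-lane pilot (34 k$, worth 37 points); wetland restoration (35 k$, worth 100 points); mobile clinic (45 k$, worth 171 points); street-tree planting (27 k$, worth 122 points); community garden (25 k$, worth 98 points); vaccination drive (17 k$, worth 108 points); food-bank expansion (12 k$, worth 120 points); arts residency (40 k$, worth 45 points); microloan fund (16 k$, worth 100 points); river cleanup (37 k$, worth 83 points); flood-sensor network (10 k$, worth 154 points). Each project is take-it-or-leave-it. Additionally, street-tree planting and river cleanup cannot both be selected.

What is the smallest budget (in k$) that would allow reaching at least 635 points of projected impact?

99

Need the lightest bundle worth ≥ 635.
after-school tutoring + community garden + vaccination drive + food-bank expansion + microloan fund + flood-sensor network: 687 projected impact at 99 k$.
Any bundle with less than 99 k$ falls short of 635.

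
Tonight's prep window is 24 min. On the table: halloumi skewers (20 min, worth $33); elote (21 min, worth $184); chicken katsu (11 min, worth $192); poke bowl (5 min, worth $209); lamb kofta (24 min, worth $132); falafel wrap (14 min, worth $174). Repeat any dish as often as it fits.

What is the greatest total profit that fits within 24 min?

836

By profit per min: poke bowl 41.80, chicken katsu 17.45, falafel wrap 12.43 lead.
Best packing: 4×poke bowl — 20 min, 836 total.
Nothing else within 24 min beats 836.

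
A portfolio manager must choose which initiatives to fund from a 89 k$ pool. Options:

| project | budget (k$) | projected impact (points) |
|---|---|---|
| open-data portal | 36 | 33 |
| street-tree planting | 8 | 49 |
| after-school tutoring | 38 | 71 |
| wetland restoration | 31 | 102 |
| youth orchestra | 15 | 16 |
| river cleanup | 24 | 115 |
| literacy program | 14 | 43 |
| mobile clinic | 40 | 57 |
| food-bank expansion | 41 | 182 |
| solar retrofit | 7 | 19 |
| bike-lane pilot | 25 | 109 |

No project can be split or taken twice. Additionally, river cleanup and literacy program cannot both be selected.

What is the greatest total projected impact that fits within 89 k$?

383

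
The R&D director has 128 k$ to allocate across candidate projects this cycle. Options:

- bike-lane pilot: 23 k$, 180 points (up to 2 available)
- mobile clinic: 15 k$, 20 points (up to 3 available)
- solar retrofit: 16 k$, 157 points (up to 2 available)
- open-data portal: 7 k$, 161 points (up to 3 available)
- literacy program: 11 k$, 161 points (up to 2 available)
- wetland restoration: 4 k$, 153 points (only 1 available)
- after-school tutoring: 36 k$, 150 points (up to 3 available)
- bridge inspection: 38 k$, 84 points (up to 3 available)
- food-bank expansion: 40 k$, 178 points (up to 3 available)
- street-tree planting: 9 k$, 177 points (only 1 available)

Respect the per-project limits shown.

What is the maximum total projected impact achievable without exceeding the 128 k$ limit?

By projected impact per k$: wetland restoration 38.25, open-data portal 23.00, street-tree planting 19.67, literacy program 14.64 lead.
A density-first pass picks bike-lane pilot + mobile clinic + 2×solar retrofit + 3×open-data portal + 2×literacy program + wetland restoration + street-tree planting — 1649 at 126 k$.
Dropping mobile clinic and solar retrofit frees 31 k$; slotting in bike-lane pilot (23 k$) lifts the total to 1652 at 118 k$.
Every other selection either busts 128 k$ or exceeds an availability limit or fails to beat 1652.

1652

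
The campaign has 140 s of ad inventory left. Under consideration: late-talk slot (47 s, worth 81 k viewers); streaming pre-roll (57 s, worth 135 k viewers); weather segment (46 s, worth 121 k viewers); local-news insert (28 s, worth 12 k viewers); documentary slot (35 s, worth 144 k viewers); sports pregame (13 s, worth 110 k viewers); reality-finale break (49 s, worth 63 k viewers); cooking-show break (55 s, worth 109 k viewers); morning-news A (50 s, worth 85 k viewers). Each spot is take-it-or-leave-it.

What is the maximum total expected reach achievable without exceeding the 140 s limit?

Taking the top-ratio spots first gives weather segment + local-news insert + documentary slot + sports pregame for 387 (122 s).
The 46 s tied up in weather segment is better spent on streaming pre-roll — total rises to 401 (133 s).
Every other selection either busts 140 s or fails to beat 401.

401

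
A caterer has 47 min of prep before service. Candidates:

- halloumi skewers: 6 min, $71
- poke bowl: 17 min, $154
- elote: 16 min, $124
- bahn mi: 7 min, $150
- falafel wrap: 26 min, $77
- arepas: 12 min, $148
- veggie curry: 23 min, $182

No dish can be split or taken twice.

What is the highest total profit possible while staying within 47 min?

523

Density check — bahn mi 21.43, arepas 12.33, halloumi skewers 11.83 are the best per min.
Best packing: halloumi skewers + poke bowl + bahn mi + arepas — 42 min, 523 total.
Runner-up halloumi skewers + poke bowl + elote + bahn mi tops out at 499.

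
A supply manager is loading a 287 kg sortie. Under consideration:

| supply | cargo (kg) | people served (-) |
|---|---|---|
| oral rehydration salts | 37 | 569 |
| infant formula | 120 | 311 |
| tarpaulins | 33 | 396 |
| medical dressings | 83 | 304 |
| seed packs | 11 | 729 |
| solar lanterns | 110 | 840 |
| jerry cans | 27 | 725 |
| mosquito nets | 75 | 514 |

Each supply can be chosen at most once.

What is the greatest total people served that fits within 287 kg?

3377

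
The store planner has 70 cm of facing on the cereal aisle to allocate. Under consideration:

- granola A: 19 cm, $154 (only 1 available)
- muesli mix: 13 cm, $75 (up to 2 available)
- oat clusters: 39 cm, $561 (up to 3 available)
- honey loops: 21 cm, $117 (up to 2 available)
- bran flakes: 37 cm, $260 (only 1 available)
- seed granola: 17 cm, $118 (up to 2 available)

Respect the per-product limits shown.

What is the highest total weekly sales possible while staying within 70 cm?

754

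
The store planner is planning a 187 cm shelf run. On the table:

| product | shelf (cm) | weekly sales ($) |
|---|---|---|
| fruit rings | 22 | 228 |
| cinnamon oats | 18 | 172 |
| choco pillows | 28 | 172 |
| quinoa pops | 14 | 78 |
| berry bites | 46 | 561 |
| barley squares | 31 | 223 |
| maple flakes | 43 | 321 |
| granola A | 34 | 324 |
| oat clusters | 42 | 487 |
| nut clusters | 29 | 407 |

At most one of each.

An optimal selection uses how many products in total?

Optimal total is 2085.
One optimal bundle: fruit rings + quinoa pops + berry bites + granola A + oat clusters + nut clusters (187 cm).
Every optimal selection uses 6 products.

6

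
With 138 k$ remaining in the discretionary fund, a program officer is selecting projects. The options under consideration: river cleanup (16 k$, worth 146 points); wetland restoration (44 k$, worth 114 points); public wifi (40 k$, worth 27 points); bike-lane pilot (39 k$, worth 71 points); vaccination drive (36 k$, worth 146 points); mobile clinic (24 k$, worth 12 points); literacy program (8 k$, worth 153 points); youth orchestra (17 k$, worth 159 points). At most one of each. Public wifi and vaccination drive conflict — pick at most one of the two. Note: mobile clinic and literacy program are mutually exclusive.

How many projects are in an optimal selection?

Best achievable projected impact is 718.
river cleanup + wetland restoration + vaccination drive + literacy program + youth orchestra hits 718 at 121 k$.
Any selection reaching 718 contains exactly 5 projects.

5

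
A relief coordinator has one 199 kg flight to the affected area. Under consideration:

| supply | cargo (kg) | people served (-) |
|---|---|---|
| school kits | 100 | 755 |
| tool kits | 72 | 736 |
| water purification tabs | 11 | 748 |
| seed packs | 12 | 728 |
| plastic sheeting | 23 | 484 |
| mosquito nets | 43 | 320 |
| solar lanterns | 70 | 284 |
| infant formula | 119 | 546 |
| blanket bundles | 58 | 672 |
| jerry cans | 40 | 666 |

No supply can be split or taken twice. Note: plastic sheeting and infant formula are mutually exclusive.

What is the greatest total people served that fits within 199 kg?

3618

Density check — water purification tabs 68.00, seed packs 60.67, plastic sheeting 21.04, jerry cans 16.65 are the best per kg.
Taking water purification tabs + seed packs + plastic sheeting + mosquito nets + blanket bundles + jerry cans: 187 kg used, 3618 in people served.
Runner-up tool kits + water purification tabs + seed packs + blanket bundles + jerry cans tops out at 3550.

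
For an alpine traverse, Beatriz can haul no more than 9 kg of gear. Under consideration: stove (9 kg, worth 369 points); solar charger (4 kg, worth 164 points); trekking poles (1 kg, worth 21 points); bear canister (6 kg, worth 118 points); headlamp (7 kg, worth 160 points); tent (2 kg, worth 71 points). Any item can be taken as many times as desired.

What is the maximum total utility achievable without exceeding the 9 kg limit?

369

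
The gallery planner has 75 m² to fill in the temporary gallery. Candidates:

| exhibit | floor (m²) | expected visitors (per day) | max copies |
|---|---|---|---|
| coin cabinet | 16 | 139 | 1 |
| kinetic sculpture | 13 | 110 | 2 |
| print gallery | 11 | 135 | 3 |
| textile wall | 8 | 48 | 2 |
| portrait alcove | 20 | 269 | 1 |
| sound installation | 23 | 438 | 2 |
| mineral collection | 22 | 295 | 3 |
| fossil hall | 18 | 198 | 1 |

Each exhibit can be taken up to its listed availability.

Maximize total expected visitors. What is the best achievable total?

1209

The ratio heuristic lands on textile wall + portrait alcove + 2×sound installation (1193) but leaves 1 m² idle.
The 28 m² tied up in textile wall and portrait alcove is better spent on print gallery + fossil hall — total rises to 1209 (75 m²).
No other feasible combination exceeds 1209.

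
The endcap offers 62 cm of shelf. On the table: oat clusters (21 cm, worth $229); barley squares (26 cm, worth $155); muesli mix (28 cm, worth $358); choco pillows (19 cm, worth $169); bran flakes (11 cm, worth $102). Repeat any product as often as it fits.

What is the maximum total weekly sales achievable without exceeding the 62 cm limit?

716

Taking 2×muesli mix: 56 cm used, 716 in weekly sales.
No other feasible combination exceeds 716.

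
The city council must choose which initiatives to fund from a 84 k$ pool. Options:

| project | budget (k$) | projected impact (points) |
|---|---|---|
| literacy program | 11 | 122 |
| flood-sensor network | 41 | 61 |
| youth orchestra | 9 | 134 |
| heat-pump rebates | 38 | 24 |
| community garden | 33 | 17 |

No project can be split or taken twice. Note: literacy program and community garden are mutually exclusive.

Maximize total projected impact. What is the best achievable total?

Literacy program + flood-sensor network + youth orchestra uses 61 of the 84 k$ and totals 317.

317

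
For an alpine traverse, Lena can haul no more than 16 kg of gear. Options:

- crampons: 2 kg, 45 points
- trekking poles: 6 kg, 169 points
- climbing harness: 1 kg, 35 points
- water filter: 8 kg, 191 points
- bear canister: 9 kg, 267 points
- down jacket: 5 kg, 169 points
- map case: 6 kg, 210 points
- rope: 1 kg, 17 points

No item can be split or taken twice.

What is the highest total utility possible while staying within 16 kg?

Greedy by ratio would take crampons + climbing harness + down jacket + map case + rope: 15 kg used, total 476.
The 8 kg tied up in crampons and down jacket and rope is better spent on bear canister — total rises to 512 (16 kg).

512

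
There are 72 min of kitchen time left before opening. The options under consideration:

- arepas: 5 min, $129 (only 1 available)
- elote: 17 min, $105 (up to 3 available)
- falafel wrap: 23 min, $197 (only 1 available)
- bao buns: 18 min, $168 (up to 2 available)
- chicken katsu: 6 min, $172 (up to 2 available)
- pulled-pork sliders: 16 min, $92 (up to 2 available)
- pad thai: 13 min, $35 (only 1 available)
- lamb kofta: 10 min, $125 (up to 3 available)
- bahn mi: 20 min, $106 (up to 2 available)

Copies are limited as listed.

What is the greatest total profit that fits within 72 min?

Taking the top-ratio dishes first gives arepas + bao buns + 2×chicken katsu + 3×lamb kofta for 1016 (65 min).
The 18 min tied up in bao buns is better spent on falafel wrap — total rises to 1045 (70 min).
Nothing else within 72 min beats 1045.

1045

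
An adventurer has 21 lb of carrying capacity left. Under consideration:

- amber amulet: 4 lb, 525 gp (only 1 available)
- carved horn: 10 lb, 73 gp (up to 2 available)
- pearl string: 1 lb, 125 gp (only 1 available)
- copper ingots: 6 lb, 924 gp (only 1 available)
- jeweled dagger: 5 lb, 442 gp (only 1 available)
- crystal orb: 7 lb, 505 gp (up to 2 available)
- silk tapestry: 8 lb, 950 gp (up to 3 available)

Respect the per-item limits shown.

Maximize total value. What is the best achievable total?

The ratio heuristic lands on amber amulet + pearl string + copper ingots + silk tapestry (2524) but leaves 2 lb idle.
Dropping copper ingots frees 6 lb; slotting in silk tapestry (8 lb) lifts the total to 2550 at 21 lb.
Every other selection either busts 21 lb or exceeds an availability limit or fails to beat 2550.

2550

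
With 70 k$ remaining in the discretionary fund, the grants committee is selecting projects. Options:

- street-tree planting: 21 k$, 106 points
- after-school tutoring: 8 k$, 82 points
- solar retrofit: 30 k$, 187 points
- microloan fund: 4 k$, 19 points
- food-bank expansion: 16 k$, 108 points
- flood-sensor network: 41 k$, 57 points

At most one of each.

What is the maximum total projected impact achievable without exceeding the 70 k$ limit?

401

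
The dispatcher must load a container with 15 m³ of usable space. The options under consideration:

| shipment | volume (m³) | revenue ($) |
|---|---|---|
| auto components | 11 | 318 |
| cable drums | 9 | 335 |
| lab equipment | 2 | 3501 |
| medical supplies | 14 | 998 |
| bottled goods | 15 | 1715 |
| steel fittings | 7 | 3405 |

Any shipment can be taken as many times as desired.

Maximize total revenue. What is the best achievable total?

24507

Ranking by ratio (revenue/m³): lab equipment 1750.50, steel fittings 486.43, bottled goods 114.33.
7×lab equipment uses 14 of the 15 m³ and totals 24507.
Nothing else within 15 m³ beats 24507.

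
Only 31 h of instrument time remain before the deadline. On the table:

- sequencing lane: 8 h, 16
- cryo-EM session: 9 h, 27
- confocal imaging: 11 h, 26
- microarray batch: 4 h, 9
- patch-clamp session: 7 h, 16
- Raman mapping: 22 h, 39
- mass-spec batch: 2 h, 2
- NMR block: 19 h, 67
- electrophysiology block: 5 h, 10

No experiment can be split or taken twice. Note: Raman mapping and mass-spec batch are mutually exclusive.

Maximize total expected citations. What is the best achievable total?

Best packing: cryo-EM session + mass-spec batch + NMR block — 30 h, 96 total.

96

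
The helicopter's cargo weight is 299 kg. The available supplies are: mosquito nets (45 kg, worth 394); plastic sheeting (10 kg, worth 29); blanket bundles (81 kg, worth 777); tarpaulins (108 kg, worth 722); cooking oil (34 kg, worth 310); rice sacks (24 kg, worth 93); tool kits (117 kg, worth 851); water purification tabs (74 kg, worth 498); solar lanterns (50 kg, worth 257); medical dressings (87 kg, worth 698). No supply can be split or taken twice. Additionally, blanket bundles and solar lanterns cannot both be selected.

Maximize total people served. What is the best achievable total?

2396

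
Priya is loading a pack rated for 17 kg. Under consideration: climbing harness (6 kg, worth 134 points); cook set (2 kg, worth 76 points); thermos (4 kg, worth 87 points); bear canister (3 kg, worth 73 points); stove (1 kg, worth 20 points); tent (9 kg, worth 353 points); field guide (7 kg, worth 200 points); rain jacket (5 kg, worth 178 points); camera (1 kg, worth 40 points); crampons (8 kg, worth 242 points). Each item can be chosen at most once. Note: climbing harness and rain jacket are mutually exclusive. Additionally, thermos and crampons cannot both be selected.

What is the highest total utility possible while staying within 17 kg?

647

Best packing: cook set + tent + rain jacket + camera — 17 kg, 647 total.
Runner-up cook set + stove + tent + rain jacket tops out at 627.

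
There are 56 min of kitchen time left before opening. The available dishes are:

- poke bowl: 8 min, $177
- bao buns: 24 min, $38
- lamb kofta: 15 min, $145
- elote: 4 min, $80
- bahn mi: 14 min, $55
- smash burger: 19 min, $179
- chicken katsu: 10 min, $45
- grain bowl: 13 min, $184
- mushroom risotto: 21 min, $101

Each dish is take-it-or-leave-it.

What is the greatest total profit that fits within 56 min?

685

Filling by ratio: poke bowl + lamb kofta + elote + chicken katsu + grain bowl for 631, with 6 min left unused.
The 14 min tied up in elote and chicken katsu is better spent on smash burger — total rises to 685 (55 min).
Next best is poke bowl + elote + smash burger + chicken katsu + grain bowl at 665 (54 min) — short by 20.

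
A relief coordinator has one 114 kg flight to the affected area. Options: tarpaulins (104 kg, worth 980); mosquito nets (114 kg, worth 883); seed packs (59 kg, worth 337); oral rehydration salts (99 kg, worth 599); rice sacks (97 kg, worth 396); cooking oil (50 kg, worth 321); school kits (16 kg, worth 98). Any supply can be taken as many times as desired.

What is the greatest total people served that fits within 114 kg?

Density check — tarpaulins 9.42, mosquito nets 7.75, cooking oil 6.42, school kits 6.12 are the best per kg.
Tarpaulins uses 104 of the 114 kg and totals 980.

980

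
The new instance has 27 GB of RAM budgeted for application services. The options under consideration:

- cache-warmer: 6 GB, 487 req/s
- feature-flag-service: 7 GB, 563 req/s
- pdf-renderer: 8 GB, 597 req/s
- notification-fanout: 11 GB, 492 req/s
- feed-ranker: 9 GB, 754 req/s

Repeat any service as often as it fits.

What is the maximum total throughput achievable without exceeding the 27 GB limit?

2262

The ratio ordering already packs tightly: 3×feed-ranker, 27 GB, 2262.
That's the maximum — no swap from here does better than 2262.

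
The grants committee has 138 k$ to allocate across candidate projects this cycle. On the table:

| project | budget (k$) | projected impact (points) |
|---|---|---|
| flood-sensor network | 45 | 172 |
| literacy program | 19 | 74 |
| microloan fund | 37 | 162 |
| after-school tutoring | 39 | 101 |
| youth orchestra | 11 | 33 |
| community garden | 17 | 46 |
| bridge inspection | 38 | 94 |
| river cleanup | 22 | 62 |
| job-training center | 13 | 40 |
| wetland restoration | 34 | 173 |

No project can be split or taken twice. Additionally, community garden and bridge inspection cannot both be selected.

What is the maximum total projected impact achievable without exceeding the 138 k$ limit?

581

The ratio ordering already packs tightly: flood-sensor network + literacy program + microloan fund + wetland restoration, 135 k$, 581.
The closest alternative, flood-sensor network + microloan fund + river cleanup + wetland restoration, reaches only 569.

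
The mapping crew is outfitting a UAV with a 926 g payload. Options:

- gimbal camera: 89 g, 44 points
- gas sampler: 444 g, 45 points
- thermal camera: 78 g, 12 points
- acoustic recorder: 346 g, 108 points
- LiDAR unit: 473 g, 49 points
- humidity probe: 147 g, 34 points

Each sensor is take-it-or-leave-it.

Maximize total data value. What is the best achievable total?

201

A density-first pass picks gimbal camera + thermal camera + acoustic recorder + humidity probe — 198 at 660 g.
Dropping thermal camera and humidity probe frees 225 g; slotting in LiDAR unit (473 g) lifts the total to 201 at 908 g.
Runner-up gimbal camera + thermal camera + acoustic recorder + humidity probe tops out at 198.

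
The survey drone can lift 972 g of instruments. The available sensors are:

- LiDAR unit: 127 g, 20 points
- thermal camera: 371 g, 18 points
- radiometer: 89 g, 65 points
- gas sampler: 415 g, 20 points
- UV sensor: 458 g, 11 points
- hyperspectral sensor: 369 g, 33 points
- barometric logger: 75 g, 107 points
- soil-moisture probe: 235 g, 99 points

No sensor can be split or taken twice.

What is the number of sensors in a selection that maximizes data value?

The maximum data value within 972 g is 324.
One optimal bundle: LiDAR unit + radiometer + hyperspectral sensor + barometric logger + soil-moisture probe (895 g).
Every optimal selection uses 5 sensors.

5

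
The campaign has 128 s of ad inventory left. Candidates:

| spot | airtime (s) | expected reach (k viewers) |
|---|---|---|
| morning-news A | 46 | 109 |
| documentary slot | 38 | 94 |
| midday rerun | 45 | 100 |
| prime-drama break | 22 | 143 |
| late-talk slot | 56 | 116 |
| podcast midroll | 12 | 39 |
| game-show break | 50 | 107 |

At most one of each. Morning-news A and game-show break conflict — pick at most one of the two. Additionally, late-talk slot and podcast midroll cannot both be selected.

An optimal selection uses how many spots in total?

4

Optimal total is 391.
One optimal bundle: morning-news A + midday rerun + prime-drama break + podcast midroll (125 s).
Every optimal selection uses 4 spots.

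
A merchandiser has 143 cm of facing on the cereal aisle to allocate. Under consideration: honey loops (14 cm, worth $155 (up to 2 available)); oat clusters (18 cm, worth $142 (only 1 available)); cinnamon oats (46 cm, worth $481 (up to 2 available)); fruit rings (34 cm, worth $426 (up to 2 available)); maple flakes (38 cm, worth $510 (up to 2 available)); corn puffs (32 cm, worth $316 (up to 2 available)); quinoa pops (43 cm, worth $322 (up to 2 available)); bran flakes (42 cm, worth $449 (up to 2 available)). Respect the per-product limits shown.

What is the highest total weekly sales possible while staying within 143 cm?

Greedy by ratio would take 2×honey loops + fruit rings + 2×maple flakes: 138 cm used, total 1756.
Replace 2×honey loops with corn puffs: the trade gains 6 net, giving 1762 at 142 cm.
Every other selection either busts 143 cm or exceeds an availability limit or fails to beat 1762.

1762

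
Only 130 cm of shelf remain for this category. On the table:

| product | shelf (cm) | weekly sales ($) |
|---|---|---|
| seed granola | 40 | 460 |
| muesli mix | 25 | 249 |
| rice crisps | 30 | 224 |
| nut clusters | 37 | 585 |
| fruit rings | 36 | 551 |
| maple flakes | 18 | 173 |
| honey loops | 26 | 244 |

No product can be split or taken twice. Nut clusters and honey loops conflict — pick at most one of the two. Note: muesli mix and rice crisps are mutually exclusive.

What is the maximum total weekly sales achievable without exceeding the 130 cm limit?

1596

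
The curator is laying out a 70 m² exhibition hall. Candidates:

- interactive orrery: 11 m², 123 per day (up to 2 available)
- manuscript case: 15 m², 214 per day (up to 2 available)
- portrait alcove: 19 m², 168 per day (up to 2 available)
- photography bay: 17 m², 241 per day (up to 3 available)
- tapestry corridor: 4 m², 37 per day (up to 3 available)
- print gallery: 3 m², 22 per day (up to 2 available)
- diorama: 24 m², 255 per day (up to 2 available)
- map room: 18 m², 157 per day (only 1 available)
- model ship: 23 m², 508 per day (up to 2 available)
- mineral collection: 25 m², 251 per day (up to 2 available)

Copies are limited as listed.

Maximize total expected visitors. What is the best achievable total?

1316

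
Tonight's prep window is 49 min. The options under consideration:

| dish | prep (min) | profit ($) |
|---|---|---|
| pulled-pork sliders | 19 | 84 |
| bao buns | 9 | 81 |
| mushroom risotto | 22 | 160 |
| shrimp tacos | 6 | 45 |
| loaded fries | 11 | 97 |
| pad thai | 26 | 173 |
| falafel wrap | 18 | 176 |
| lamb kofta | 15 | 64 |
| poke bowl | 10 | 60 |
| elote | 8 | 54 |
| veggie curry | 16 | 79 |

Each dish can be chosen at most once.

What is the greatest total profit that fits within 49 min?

417

A density-first pass picks bao buns + shrimp tacos + loaded fries + falafel wrap — 399 at 44 min.
Dropping shrimp tacos and loaded fries frees 17 min; slotting in mushroom risotto (22 min) lifts the total to 417 at 49 min.
Next best is bao buns + loaded fries + falafel wrap + poke bowl at 414 (48 min) — short by 3.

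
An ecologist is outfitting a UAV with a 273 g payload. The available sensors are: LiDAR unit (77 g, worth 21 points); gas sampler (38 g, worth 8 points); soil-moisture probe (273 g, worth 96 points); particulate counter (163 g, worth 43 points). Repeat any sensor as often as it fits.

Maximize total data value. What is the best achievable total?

96

Density check — soil-moisture probe 0.35, LiDAR unit 0.27, particulate counter 0.26, gas sampler 0.21 are the best per g.
Taking soil-moisture probe: 273 g used, 96 in data value.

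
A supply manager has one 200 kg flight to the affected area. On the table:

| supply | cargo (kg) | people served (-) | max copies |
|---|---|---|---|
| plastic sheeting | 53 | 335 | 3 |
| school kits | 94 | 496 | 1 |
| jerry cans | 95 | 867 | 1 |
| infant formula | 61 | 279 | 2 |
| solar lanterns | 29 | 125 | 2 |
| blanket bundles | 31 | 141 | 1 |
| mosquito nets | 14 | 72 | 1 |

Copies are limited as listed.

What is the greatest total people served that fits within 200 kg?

Best packing: plastic sheeting + jerry cans + blanket bundles + mosquito nets — 193 kg, 1415 total.
Every other selection either busts 200 kg or exceeds an availability limit or fails to beat 1415.

1415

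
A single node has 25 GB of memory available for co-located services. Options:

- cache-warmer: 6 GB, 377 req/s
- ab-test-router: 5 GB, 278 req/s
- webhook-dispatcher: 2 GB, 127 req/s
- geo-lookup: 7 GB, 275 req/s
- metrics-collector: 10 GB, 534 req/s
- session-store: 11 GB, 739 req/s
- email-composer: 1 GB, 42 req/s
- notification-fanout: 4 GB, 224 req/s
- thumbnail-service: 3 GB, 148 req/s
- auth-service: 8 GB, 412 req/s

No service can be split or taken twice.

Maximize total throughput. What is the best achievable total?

1563

By throughput per GB: session-store 67.18, webhook-dispatcher 63.50, cache-warmer 62.83, notification-fanout 56.00 lead.
The ratio heuristic lands on cache-warmer + webhook-dispatcher + session-store + email-composer + notification-fanout (1509) but leaves 1 GB idle.
Replace notification-fanout with ab-test-router: the trade gains 54 net, giving 1563 at 25 GB.
Runner-up cache-warmer + ab-test-router + session-store + thumbnail-service tops out at 1542.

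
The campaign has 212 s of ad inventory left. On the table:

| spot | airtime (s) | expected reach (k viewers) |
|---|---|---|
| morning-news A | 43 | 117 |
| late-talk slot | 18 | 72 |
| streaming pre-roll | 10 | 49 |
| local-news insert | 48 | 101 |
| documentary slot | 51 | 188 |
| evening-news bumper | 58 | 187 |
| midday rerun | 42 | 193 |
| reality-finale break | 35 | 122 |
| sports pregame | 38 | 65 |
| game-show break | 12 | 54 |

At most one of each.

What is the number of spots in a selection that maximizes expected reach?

Best achievable expected reach is 795.
One optimal bundle: morning-news A + late-talk slot + streaming pre-roll + documentary slot + midday rerun + reality-finale break + game-show break (211 s).
All optima have 7 spots.

7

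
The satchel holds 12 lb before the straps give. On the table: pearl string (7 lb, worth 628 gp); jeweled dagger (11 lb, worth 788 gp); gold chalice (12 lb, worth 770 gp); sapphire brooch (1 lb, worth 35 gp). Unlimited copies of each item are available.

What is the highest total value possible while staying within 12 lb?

823

Taking the top-ratio items first gives pearl string + 5×sapphire brooch for 803 (12 lb).
Replace pearl string and 4×sapphire brooch with jeweled dagger: the trade gains 20 net, giving 823 at 12 lb.
Every other selection either busts 12 lb or fails to beat 823.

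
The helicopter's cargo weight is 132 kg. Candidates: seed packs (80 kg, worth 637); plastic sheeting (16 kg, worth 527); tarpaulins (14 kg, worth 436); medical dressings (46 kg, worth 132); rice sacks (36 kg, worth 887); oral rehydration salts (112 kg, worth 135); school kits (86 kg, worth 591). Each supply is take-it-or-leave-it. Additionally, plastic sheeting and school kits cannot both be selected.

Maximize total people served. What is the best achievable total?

2051

By people served per kg: plastic sheeting 32.94, tarpaulins 31.14, rice sacks 24.64, seed packs 7.96 lead.
Filling by ratio: plastic sheeting + tarpaulins + medical dressings + rice sacks for 1982, with 20 kg left unused.
Replace tarpaulins and medical dressings with seed packs: the trade gains 69 net, giving 2051 at 132 kg.
An exhaustive check of the 128 subsets confirms 2051.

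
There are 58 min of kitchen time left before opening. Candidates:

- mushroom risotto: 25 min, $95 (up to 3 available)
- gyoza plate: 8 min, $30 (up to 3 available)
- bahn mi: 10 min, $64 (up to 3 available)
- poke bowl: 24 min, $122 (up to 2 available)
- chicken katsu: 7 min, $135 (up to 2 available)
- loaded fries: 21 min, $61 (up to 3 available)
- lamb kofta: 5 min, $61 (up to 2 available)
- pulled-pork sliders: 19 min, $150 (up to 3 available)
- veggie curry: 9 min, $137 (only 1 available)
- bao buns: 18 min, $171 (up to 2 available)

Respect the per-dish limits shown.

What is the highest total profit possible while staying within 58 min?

703

Density check — chicken katsu 19.29, veggie curry 15.22, lamb kofta 12.20, bao buns 9.50 are the best per min.
Taking the top-ratio dishes first gives 2×chicken katsu + 2×lamb kofta + veggie curry + bao buns for 700 (51 min).
Replace lamb kofta with bahn mi: the trade gains 3 net, giving 703 at 56 min.
No other feasible combination exceeds 703.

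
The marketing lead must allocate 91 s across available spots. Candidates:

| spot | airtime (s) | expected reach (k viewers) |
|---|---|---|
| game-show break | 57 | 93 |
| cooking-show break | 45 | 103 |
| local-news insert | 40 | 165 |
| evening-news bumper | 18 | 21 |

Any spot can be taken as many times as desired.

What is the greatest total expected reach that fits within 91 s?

330

Best packing: 2×local-news insert — 80 s, 330 total.
Nothing else within 91 s beats 330.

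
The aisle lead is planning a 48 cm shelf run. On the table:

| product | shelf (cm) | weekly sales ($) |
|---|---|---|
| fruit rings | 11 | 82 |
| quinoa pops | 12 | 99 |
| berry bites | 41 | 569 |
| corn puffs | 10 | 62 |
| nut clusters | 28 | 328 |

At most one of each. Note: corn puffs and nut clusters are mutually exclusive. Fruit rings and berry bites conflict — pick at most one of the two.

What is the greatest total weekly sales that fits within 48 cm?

569

Berry bites uses 41 of the 48 cm and totals 569.
The closest alternative, quinoa pops + nut clusters, reaches only 427.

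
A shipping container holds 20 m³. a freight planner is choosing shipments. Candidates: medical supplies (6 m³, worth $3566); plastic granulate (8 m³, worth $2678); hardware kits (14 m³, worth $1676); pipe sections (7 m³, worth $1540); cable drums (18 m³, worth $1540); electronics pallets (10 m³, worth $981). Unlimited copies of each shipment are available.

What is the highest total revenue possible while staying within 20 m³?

Taking 3×medical supplies: 18 m³ used, 10698 in revenue.
No other feasible combination exceeds 10698.

10698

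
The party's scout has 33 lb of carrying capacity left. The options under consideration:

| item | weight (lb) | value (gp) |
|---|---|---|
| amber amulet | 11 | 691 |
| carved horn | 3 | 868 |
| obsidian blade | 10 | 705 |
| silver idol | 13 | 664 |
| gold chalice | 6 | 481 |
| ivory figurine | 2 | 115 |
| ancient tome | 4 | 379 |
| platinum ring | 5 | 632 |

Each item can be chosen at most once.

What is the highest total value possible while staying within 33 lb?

3275

Filling by ratio: carved horn + obsidian blade + gold chalice + ivory figurine + ancient tome + platinum ring for 3180, with 3 lb left unused.
Dropping gold chalice and ivory figurine frees 8 lb; slotting in amber amulet (11 lb) lifts the total to 3275 at 33 lb.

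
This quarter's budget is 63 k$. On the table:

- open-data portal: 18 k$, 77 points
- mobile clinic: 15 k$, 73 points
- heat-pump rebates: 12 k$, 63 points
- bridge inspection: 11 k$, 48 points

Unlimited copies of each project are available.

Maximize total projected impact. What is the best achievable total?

Taking the top-ratio projects first gives 5×heat-pump rebates for 315 (60 k$).
Dropping heat-pump rebates frees 12 k$; slotting in mobile clinic (15 k$) lifts the total to 325 at 63 k$.

325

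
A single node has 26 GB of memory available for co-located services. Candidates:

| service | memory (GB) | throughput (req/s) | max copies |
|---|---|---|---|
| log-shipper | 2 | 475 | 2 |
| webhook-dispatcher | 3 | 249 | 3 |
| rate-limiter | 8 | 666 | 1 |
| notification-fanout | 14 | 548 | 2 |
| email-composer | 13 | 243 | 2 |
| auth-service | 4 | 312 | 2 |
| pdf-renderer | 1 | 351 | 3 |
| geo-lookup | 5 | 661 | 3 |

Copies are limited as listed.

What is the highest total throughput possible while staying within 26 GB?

4298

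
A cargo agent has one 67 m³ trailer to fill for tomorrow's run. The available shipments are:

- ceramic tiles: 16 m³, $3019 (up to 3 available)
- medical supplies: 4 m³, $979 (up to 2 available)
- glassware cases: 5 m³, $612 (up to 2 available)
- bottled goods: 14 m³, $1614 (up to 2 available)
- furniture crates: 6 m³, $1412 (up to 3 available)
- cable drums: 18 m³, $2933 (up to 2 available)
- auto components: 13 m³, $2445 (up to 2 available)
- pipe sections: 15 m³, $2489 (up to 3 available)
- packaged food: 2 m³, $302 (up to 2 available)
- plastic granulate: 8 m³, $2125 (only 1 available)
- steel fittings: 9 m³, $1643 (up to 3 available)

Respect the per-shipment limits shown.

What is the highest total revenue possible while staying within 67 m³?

Ranking by ratio (revenue/m³): plastic granulate 265.62, medical supplies 244.75, furniture crates 235.33.
The ratio heuristic lands on 2×ceramic tiles + 2×medical supplies + 3×furniture crates + plastic granulate (14357) but leaves 1 m³ idle.
Replace ceramic tiles with auto components + 2×packaged food: the trade gains 30 net, giving 14387 at 67 m³.
Every other selection either busts 67 m³ or exceeds an availability limit or fails to beat 14387.

14387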